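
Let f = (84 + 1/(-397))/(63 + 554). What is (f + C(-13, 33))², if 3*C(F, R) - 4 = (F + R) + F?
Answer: 7809118470400/540000113409 ≈ 14.461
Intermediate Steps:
C(F, R) = 4/3 + R/3 + 2*F/3 (C(F, R) = 4/3 + ((F + R) + F)/3 = 4/3 + (R + 2*F)/3 = 4/3 + (R/3 + 2*F/3) = 4/3 + R/3 + 2*F/3)
f = 33347/244949 (f = (84 - 1/397)/617 = (33347/397)*(1/617) = 33347/244949 ≈ 0.13614)
(f + C(-13, 33))² = (33347/244949 + (4/3 + (⅓)*33 + (⅔)*(-13)))² = (33347/244949 + (4/3 + 11 - 26/3))² = (33347/244949 + 11/3)² = (2794480/734847)² = 7809118470400/540000113409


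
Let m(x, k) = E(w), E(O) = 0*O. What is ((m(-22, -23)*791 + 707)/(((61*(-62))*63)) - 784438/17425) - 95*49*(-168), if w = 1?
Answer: 463810723325431/593112150 ≈ 7.8200e+5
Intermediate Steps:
E(O) = 0
m(x, k) = 0
((m(-22, -23)*791 + 707)/(((61*(-62))*63)) - 784438/17425) - 95*49*(-168) = ((0*791 + 707)/(((61*(-62))*63)) - 784438/17425) - 95*49*(-168) = ((0 + 707)/((-3782*63)) - 784438*1/17425) - 4655*(-168) = (707/(-238266) - 784438/17425) - 1*(-782040) = (707*(-1/238266) - 784438/17425) + 782040 = (-101/34038 - 784438/17425) + 782040 = -26702460569/593112150 + 782040 = 463810723325431/593112150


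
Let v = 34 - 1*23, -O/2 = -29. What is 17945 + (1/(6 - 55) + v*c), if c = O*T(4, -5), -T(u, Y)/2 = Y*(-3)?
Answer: -58556/49 ≈ -1195.0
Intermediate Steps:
O = 58 (O = -2*(-29) = 58)
v = 11 (v = 34 - 23 = 11)
T(u, Y) = 6*Y (T(u, Y) = -2*Y*(-3) = -(-6)*Y = 6*Y)
c = -1740 (c = 58*(6*(-5)) = 58*(-30) = -1740)
17945 + (1/(6 - 55) + v*c) = 17945 + (1/(6 - 55) + 11*(-1740)) = 17945 + (1/(-49) - 19140) = 17945 + (-1/49 - 19140) = 17945 - 937861/49 = -58556/49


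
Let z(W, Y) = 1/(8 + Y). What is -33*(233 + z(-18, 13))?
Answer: -53834/7 ≈ -7690.6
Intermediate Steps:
-33*(233 + z(-18, 13)) = -33*(233 + 1/(8 + 13)) = -33*(233 + 1/21) = -33*4894/21 = -53834/7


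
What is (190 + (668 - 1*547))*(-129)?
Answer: -40119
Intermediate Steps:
(190 + (668 - 1*547))*(-129) = (190 + (668 - 547))*(-129) = (190 + 121)*(-129) = 311*(-129) = -40119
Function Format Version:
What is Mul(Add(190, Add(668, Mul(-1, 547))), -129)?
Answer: -40119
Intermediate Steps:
Mul(Add(190, Add(668, Mul(-1, 547))), -129) = Mul(Add(190, Add(668, -547)), -129) = Mul(Add(190, 121), -129) = Mul(311, -129) = -40119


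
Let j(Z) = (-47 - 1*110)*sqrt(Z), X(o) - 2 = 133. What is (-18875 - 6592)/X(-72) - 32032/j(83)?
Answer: -8489/45 + 32032*sqrt(83)/13031 ≈ -166.25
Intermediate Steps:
X(o) = 135 (X(o) = 2 + 133 = 135)
j(Z) = -157*sqrt(Z) (j(Z) = (-47 - 110)*sqrt(Z) = -157*sqrt(Z))
(-18875 - 6592)/X(-72) - 32032/j(83) = (-18875 - 6592)/135 - 32032*(-sqrt(83)/13031) = -25467*1/135 - (-32032)*sqrt(83)/13031 = -8489/45 + 32032*sqrt(83)/13031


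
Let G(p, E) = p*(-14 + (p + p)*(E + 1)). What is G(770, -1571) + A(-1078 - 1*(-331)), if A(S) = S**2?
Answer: -1861158771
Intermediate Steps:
G(p, E) = p*(-14 + 2*p*(1 + E)) (G(p, E) = p*(-14 + (2*p)*(1 + E)) = p*(-14 + 2*p*(1 + E)))
G(770, -1571) + A(-1078 - 1*(-331)) = 2*770*(-7 + 770 - 1571*770) + (-1078 - 1*(-331))**2 = 2*770*(-7 + 770 - 1209670) + (-1078 + 331)**2 = 2*770*(-1208907) + (-747)**2 = -1861716780 + 558009 = -1861158771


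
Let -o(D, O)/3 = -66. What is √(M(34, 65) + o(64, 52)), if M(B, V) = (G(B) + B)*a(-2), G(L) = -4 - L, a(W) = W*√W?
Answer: √(198 + 8*I*√2) ≈ 14.077 + 0.40185*I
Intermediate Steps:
a(W) = W^(3/2)
o(D, O) = 198 (o(D, O) = -3*(-66) = 198)
M(B, V) = 8*I*√2 (M(B, V) = ((-4 - B) + B)*(-2)^(3/2) = -(-8)*I*√2 = 8*I*√2)
√(M(34, 65) + o(64, 52)) = √(8*I*√2 + 198) = √(198 + 8*I*√2)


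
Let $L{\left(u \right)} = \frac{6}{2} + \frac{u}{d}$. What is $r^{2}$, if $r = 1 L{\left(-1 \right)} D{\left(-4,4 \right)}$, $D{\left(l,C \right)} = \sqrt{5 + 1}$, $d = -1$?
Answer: $96$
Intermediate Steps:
$D{\left(l,C \right)} = \sqrt{6}$
$L{\left(u \right)} = 3 - u$ ($L{\left(u \right)} = \frac{6}{2} + \frac{u}{-1} = 6 \cdot \frac{1}{2} + u \left(-1\right) = 3 - u$)
$r = 4 \sqrt{6}$ ($r = 1 \left(3 - -1\right) \sqrt{6} = 1 \left(3 + 1\right) \sqrt{6} = 1 \cdot 4 \sqrt{6} = 4 \sqrt{6} \approx 9.798$)
$r^{2} = \left(4 \sqrt{6}\right)^{2} = 96$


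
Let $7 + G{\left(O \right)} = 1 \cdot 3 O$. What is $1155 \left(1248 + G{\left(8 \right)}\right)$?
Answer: $1461075$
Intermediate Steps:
$G{\left(O \right)} = -7 + 3 O$ ($G{\left(O \right)} = -7 + 1 \cdot 3 O = -7 + 3 O$)
$1155 \left(1248 + G{\left(8 \right)}\right) = 1155 \left(1248 + \left(-7 + 3 \cdot 8\right)\right) = 1155 \left(1248 + \left(-7 + 24\right)\right) = 1155 \left(1248 + 17\right) = 1155 \cdot 1265 = 1461075$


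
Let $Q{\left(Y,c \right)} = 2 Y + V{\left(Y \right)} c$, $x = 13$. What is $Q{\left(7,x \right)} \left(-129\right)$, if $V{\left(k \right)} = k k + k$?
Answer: $-95718$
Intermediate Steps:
$V{\left(k \right)} = k + k^{2}$ ($V{\left(k \right)} = k^{2} + k = k + k^{2}$)
$Q{\left(Y,c \right)} = 2 Y + Y c \left(1 + Y\right)$ ($Q{\left(Y,c \right)} = 2 Y + Y \left(1 + Y\right) c = 2 Y + Y c \left(1 + Y\right)$)
$Q{\left(7,x \right)} \left(-129\right) = 7 \left(2 + 13 \left(1 + 7\right)\right) \left(-129\right) = 7 \left(2 + 13 \cdot 8\right) \left(-129\right) = 7 \left(2 + 104\right) \left(-129\right) = 7 \cdot 106 \left(-129\right) = 742 \left(-129\right) = -95718$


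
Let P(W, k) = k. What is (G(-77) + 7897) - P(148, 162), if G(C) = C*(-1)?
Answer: 7812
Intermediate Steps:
G(C) = -C
(G(-77) + 7897) - P(148, 162) = (-1*(-77) + 7897) - 1*162 = (77 + 7897) - 162 = 7974 - 162 = 7812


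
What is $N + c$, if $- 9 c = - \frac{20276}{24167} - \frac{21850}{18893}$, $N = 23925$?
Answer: $\frac{32771845035331}{1369761393} \approx 23925.0$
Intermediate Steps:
$c = \frac{303707806}{1369761393}$ ($c = - \frac{- \frac{20276}{24167} - \frac{21850}{18893}}{9} = \left(- \frac{1}{9}\right) \left(- \frac{911123418}{456587131}\right) = \frac{303707806}{1369761393} \approx 0.22172$)
$N + c = 23925 + \frac{303707806}{1369761393} = \frac{32771845035331}{1369761393}$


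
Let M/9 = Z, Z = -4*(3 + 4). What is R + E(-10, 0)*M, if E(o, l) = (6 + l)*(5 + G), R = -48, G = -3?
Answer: -3072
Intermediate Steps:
E(o, l) = 12 + 2*l (E(o, l) = (6 + l)*(5 - 3) = (6 + l)*2 = 12 + 2*l)
Z = -28 (Z = -4*7 = -28)
M = -252 (M = 9*(-28) = -252)
R + E(-10, 0)*M = -48 + (12 + 2*0)*(-252) = -48 + (12 + 0)*(-252) = -48 + 12*(-252) = -48 - 3024 = -3072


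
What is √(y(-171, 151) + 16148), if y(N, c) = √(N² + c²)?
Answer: √(16148 + √52042) ≈ 127.97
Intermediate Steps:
√(y(-171, 151) + 16148) = √(√((-171)² + 151²) + 16148) = √(√(29241 + 22801) + 16148) = √(√52042 + 16148) = √(16148 + √52042)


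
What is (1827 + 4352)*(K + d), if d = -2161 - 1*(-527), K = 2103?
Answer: 2897951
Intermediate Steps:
d = -1634 (d = -2161 + 527 = -1634)
(1827 + 4352)*(K + d) = (1827 + 4352)*(2103 - 1634) = 6179*469 = 2897951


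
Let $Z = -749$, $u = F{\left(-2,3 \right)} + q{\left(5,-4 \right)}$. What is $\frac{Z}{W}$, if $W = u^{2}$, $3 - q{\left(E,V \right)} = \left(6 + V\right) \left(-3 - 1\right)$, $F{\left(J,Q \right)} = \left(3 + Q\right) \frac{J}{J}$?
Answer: $- \frac{749}{289} \approx -2.5917$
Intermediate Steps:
$F{\left(J,Q \right)} = 3 + Q$ ($F{\left(J,Q \right)} = \left(3 + Q\right) 1 = 3 + Q$)
$q{\left(E,V \right)} = 27 + 4 V$ ($q{\left(E,V \right)} = 3 - \left(6 + V\right) \left(-3 - 1\right) = 3 - \left(6 + V\right) \left(-4\right) = 3 - \left(-24 - 4 V\right) = 3 + \left(24 + 4 V\right) = 27 + 4 V$)
$u = 17$ ($u = \left(3 + 3\right) + \left(27 + 4 \left(-4\right)\right) = 6 + \left(27 - 16\right) = 6 + 11 = 17$)
$W = 289$ ($W = 17^{2} = 289$)
$\frac{Z}{W} = - \frac{749}{289}$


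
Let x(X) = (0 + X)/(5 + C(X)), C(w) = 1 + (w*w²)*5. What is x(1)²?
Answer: 1/121 ≈ 0.0082645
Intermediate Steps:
C(w) = 1 + 5*w³ (C(w) = 1 + w³*5 = 1 + 5*w³)
x(X) = X/(6 + 5*X³) (x(X) = (0 + X)/(5 + (1 + 5*X³)) = X/(6 + 5*X³))
x(1)² = (1/(6 + 5*1³))² = (1/(6 + 5*1))² = (1/(6 + 5))² = (1/11)² = 1/121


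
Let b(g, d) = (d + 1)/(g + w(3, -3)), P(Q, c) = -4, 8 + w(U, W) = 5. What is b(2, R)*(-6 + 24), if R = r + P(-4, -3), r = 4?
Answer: -18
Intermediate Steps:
w(U, W) = -3 (w(U, W) = -8 + 5 = -3)
R = 0 (R = 4 - 4 = 0)
b(g, d) = (1 + d)/(-3 + g) (b(g, d) = (d + 1)/(g - 3) = (1 + d)/(-3 + g))
b(2, R)*(-6 + 24) = ((1 + 0)/(-3 + 2))*(-6 + 24) = (1/(-1))*18 = -1*1*18 = -1*18 = -18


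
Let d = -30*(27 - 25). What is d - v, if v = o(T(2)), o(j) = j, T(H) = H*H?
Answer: -64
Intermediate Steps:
T(H) = H²
d = -60 (d = -30*2 = -60)
v = 4 (v = 2² = 4)
d - v = -60 - 1*4 = -60 - 4 = -64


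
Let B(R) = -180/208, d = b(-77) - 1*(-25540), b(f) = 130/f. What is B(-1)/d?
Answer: -693/20451080 ≈ -3.3886e-5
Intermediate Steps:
d = 1966450/77 (d = 130/(-77) - 1*(-25540) = 130*(-1/77) + 25540 = -130/77 + 25540 = 1966450/77 ≈ 25538.)
B(R) = -45/52 (B(R) = -180*1/208 = -45/52)
B(-1)/d = -45/(52*1966450/77) = -45/52*77/1966450 = -693/20451080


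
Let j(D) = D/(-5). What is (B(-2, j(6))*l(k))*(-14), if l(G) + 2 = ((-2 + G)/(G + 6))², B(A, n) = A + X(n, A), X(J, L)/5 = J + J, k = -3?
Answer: 1372/9 ≈ 152.44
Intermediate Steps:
j(D) = -D/5 (j(D) = D*(-⅕) = -D/5)
X(J, L) = 10*J (X(J, L) = 5*(J + J) = 5*(2*J) = 10*J)
B(A, n) = A + 10*n
l(G) = -2 + (-2 + G)²/(6 + G)² (l(G) = -2 + ((-2 + G)/(G + 6))² = -2 + ((-2 + G)/(6 + G))² = -2 + (-2 + G)²/(6 + G)²)
(B(-2, j(6))*l(k))*(-14) = ((-2 + 10*(-⅕*6))*(-2 + (-2 - 3)²/(6 - 3)²))*(-14) = ((-2 + 10*(-6/5))*(-2 + (-5)²/3²))*(-14) = ((-2 - 12)*(-2 + 25*(⅑)))*(-14) = -14*(-2 + 25/9)*(-14) = -14*7/9*(-14) = -98/9*(-14) = 1372/9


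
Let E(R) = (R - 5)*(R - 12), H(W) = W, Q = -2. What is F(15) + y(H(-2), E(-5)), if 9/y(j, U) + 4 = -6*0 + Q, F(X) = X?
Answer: 27/2 ≈ 13.500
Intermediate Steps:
E(R) = (-12 + R)*(-5 + R) (E(R) = (-5 + R)*(-12 + R) = (-12 + R)*(-5 + R))
y(j, U) = -3/2 (y(j, U) = 9/(-4 + (-6*0 - 2)) = 9/(-4 + (0 - 2)) = 9/(-4 - 2) = 9/(-6) = 9*(-1/6) = -3/2)
F(15) + y(H(-2), E(-5)) = 15 - 3/2 = 27/2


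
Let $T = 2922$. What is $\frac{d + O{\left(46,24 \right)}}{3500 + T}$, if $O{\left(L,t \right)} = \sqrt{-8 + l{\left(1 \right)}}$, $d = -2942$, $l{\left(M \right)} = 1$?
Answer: $- \frac{1471}{3211} + \frac{i \sqrt{7}}{6422} \approx -0.45811 + 0.00041198 i$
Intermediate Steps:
$O{\left(L,t \right)} = i \sqrt{7}$ ($O{\left(L,t \right)} = \sqrt{-8 + 1} = \sqrt{-7} = i \sqrt{7}$)
$\frac{d + O{\left(46,24 \right)}}{3500 + T} = \frac{-2942 + i \sqrt{7}}{3500 + 2922} = \frac{-2942 + i \sqrt{7}}{6422} = \left(-2942 + i \sqrt{7}\right) \frac{1}{6422} = - \frac{1471}{3211} + \frac{i \sqrt{7}}{6422}$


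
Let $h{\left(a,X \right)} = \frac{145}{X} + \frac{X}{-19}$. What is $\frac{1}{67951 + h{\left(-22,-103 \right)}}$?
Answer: $\frac{1957}{132987961} \approx 1.4716 \cdot 10^{-5}$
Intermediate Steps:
$h{\left(a,X \right)} = \frac{145}{X} - \frac{X}{19}$ ($h{\left(a,X \right)} = \frac{145}{X} + X \left(- \frac{1}{19}\right) = \frac{145}{X} - \frac{X}{19}$)
$\frac{1}{67951 + h{\left(-22,-103 \right)}} = \frac{1}{67951 + \left(\frac{145}{-103} - - \frac{103}{19}\right)} = \frac{1}{67951 + \left(145 \left(- \frac{1}{103}\right) + \frac{103}{19}\right)} = \frac{1}{67951 + \left(- \frac{145}{103} + \frac{103}{19}\right)} = \frac{1}{67951 + \frac{7854}{1957}} = \frac{1}{\frac{132987961}{1957}} = \frac{1957}{132987961}$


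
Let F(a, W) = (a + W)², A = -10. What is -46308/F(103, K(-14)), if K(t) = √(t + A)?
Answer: 46308*I/(-10585*I + 412*√6) ≈ -4.3355 + 0.41335*I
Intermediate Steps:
K(t) = √(-10 + t) (K(t) = √(t - 10) = √(-10 + t))
F(a, W) = (W + a)²
-46308/F(103, K(-14)) = -46308/(√(-10 - 14) + 103)² = -46308/(√(-24) + 103)² = -46308/(2*I*√6 + 103)² = -46308/(103 + 2*I*√6)²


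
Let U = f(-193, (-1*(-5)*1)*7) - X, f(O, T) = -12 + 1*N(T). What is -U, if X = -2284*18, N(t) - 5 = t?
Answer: -41140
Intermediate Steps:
N(t) = 5 + t
X = -41112
f(O, T) = -7 + T (f(O, T) = -12 + 1*(5 + T) = -12 + (5 + T) = -7 + T)
U = 41140 (U = (-7 + (-1*(-5)*1)*7) - 1*(-41112) = (-7 + (5*1)*7) + 41112 = (-7 + 5*7) + 41112 = (-7 + 35) + 41112 = 28 + 41112 = 41140)
-U = -1*41140 = -41140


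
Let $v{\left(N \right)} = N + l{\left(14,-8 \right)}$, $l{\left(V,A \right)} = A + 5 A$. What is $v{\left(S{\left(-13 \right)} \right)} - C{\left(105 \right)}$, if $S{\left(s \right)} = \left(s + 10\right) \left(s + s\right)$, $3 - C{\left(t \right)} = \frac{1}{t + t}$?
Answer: $\frac{5671}{210} \approx 27.005$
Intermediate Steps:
$C{\left(t \right)} = 3 - \frac{1}{2 t}$ ($C{\left(t \right)} = 3 - \frac{1}{t + t} = 3 - \frac{1}{2 t}$)
$l{\left(V,A \right)} = 6 A$
$S{\left(s \right)} = 2 s \left(10 + s\right)$ ($S{\left(s \right)} = \left(10 + s\right) 2 s = 2 s \left(10 + s\right)$)
$v{\left(N \right)} = -48 + N$ ($v{\left(N \right)} = N + 6 \left(-8\right) = N - 48 = -48 + N$)
$v{\left(S{\left(-13 \right)} \right)} - C{\left(105 \right)} = \left(-48 + 2 \left(-13\right) \left(10 - 13\right)\right) - \left(3 - \frac{1}{2 \cdot 105}\right) = \left(-48 + 2 \left(-13\right) \left(-3\right)\right) - \left(3 - \frac{1}{210}\right) = \left(-48 + 78\right) - \left(3 - \frac{1}{210}\right) = 30 - \frac{629}{210} = \frac{5671}{210}$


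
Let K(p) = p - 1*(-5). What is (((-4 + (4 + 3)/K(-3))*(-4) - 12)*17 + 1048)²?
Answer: 770884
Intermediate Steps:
K(p) = 5 + p (K(p) = p + 5 = 5 + p)
(((-4 + (4 + 3)/K(-3))*(-4) - 12)*17 + 1048)² = (((-4 + (4 + 3)/(5 - 3))*(-4) - 12)*17 + 1048)² = (((-4 + 7/2)*(-4) - 12)*17 + 1048)² = ((-½*(-4) - 12)*17 + 1048)² = ((2 - 12)*17 + 1048)² = (-10*17 + 1048)² = (-170 + 1048)² = 878² = 770884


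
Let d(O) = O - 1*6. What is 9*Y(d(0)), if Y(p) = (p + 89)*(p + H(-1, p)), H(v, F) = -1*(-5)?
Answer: -747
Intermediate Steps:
d(O) = -6 + O (d(O) = O - 6 = -6 + O)
H(v, F) = 5
Y(p) = (5 + p)*(89 + p) (Y(p) = (p + 89)*(p + 5) = (89 + p)*(5 + p) = (5 + p)*(89 + p))
9*Y(d(0)) = 9*(445 + (-6 + 0)**2 + 94*(-6 + 0)) = 9*(445 + (-6)**2 + 94*(-6)) = 9*(445 + 36 - 564) = 9*(-83) = -747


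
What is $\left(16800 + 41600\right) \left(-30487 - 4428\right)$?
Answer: $-2039036000$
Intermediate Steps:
$\left(16800 + 41600\right) \left(-30487 - 4428\right) = 58400 \left(-34915\right) = -2039036000$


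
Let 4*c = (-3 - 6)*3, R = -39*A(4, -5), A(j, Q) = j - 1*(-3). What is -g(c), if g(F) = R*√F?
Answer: 819*I*√3/2 ≈ 709.27*I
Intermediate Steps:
A(j, Q) = 3 + j (A(j, Q) = j + 3 = 3 + j)
R = -273 (R = -39*(3 + 4) = -39*7 = -273)
c = -27/4 (c = ((-3 - 6)*3)/4 = (-9*3)/4 = (¼)*(-27) = -27/4 ≈ -6.7500)
g(F) = -273*√F
-g(c) = -(-273)*√(-27/4) = -(-273)*3*I*√3/2 = -(-819)*I*√3/2 = 819*I*√3/2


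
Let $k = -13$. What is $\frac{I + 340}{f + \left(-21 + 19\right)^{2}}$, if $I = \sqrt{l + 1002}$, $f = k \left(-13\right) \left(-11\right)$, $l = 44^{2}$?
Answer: $- \frac{68}{371} - \frac{\sqrt{2938}}{1855} \approx -0.21251$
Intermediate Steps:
$l = 1936$
$f = -1859$ ($f = \left(-13\right) \left(-13\right) \left(-11\right) = 169 \left(-11\right) = -1859$)
$I = \sqrt{2938}$ ($I = \sqrt{1936 + 1002} = \sqrt{2938} \approx 54.203$)
$\frac{I + 340}{f + \left(-21 + 19\right)^{2}} = \frac{\sqrt{2938} + 340}{-1859 + \left(-21 + 19\right)^{2}} = \frac{340 + \sqrt{2938}}{-1859 + \left(-2\right)^{2}} = \frac{340 + \sqrt{2938}}{-1859 + 4} = \frac{340 + \sqrt{2938}}{-1855} = \left(340 + \sqrt{2938}\right) \left(- \frac{1}{1855}\right) = - \frac{68}{371} - \frac{\sqrt{2938}}{1855}$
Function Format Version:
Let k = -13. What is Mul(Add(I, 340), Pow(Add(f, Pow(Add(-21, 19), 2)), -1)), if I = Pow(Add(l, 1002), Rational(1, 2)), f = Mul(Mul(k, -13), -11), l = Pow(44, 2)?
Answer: Add(Rational(-68, 371), Mul(Rational(-1, 1855), Pow(2938, Rational(1, 2)))) ≈ -0.21251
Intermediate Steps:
l = 1936
f = -1859 (f = Mul(Mul(-13, -13), -11) = Mul(169, -11) = -1859)
I = Pow(2938, Rational(1, 2)) (I = Pow(Add(1936, 1002), Rational(1, 2)) = Pow(2938, Rational(1, 2)) ≈ 54.203)
Mul(Add(I, 340), Pow(Add(f, Pow(Add(-21, 19), 2)), -1)) = Mul(Add(Pow(2938, Rational(1, 2)), 340), Pow(Add(-1859, Pow(Add(-21, 19), 2)), -1)) = Mul(Add(340, Pow(2938, Rational(1, 2))), Pow(Add(-1859, Pow(-2, 2)), -1)) = Mul(Add(340, Pow(2938, Rational(1, 2))), Pow(Add(-1859, 4), -1)) = Mul(Add(340, Pow(2938, Rational(1, 2))), Pow(-1855, -1)) = Mul(Add(340, Pow(2938, Rational(1, 2))), Rational(-1, 1855)) = Add(Rational(-68, 371), Mul(Rational(-1, 1855), Pow(2938, Rational(1, 2))))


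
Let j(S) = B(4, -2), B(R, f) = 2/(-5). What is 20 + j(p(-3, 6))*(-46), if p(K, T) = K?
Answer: 192/5 ≈ 38.400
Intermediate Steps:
B(R, f) = -⅖ (B(R, f) = 2*(-⅕) = -⅖)
j(S) = -⅖
20 + j(p(-3, 6))*(-46) = 20 - ⅖*(-46) = 20 + 92/5 = 192/5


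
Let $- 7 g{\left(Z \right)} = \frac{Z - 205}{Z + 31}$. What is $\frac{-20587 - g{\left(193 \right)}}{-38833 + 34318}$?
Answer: $\frac{8070107}{1769880} \approx 4.5597$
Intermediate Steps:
$g{\left(Z \right)} = - \frac{-205 + Z}{7 \left(31 + Z\right)}$ ($g{\left(Z \right)} = - \frac{\left(Z - 205\right) \frac{1}{Z + 31}}{7} = - \frac{\left(-205 + Z\right) \frac{1}{31 + Z}}{7} = - \frac{\frac{1}{31 + Z} \left(-205 + Z\right)}{7} = - \frac{-205 + Z}{7 \left(31 + Z\right)}$)
$\frac{-20587 - g{\left(193 \right)}}{-38833 + 34318} = \frac{-20587 - \frac{205 - 193}{7 \left(31 + 193\right)}}{-38833 + 34318} = \frac{-20587 - \frac{205 - 193}{7 \cdot 224}}{-4515} = \left(-20587 - \frac{1}{7} \cdot \frac{1}{224} \cdot 12\right) \left(- \frac{1}{4515}\right) = \left(-20587 - \frac{3}{392}\right) \left(- \frac{1}{4515}\right) = \left(- \frac{8070107}{392}\right) \left(- \frac{1}{4515}\right) = \frac{8070107}{1769880}$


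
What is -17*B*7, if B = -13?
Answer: 1547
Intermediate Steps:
-17*B*7 = -17*(-13)*7 = 221*7 = 1547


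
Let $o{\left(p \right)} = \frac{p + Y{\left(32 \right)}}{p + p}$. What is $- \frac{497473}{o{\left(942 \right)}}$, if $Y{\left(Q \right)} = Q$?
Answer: $- \frac{468619566}{487} \approx -9.6226 \cdot 10^{5}$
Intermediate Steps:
$o{\left(p \right)} = \frac{32 + p}{2 p}$ ($o{\left(p \right)} = \frac{p + 32}{p + p} = \frac{32 + p}{2 p}$)
$- \frac{497473}{o{\left(942 \right)}} = - \frac{497473}{\frac{1}{2} \cdot \frac{1}{942} \left(32 + 942\right)} = - \frac{497473}{\frac{1}{2} \cdot \frac{1}{942} \cdot 974} = - \frac{497473}{\frac{487}{942}} = \left(-497473\right) \frac{942}{487} = - \frac{468619566}{487}$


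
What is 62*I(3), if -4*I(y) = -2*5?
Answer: 155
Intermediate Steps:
I(y) = 5/2 (I(y) = -(-1)*5/2 = -¼*(-10) = 5/2)
62*I(3) = 62*(5/2) = 155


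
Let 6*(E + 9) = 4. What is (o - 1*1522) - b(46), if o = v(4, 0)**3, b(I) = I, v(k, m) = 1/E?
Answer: -24500027/15625 ≈ -1568.0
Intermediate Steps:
E = -25/3 (E = -9 + (1/6)*4 = -9 + 2/3 = -25/3 ≈ -8.3333)
v(k, m) = -3/25 (v(k, m) = 1/(-25/3) = 1*(-3/25) = -3/25)
o = -27/15625 (o = (-3/25)**3 = -27/15625 ≈ -0.0017280)
(o - 1*1522) - b(46) = (-27/15625 - 1*1522) - 1*46 = (-27/15625 - 1522) - 46 = -23781277/15625 - 46 = -24500027/15625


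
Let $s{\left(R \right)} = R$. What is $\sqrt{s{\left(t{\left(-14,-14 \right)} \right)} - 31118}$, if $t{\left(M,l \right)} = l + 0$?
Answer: $2 i \sqrt{7783} \approx 176.44 i$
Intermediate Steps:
$t{\left(M,l \right)} = l$
$\sqrt{s{\left(t{\left(-14,-14 \right)} \right)} - 31118} = \sqrt{-14 - 31118} = \sqrt{-31132} = 2 i \sqrt{7783}$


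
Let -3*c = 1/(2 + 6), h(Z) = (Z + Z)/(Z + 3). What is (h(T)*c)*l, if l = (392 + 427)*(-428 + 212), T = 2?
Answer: 29484/5 ≈ 5896.8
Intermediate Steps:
h(Z) = 2*Z/(3 + Z) (h(Z) = (2*Z)/(3 + Z) = 2*Z/(3 + Z))
c = -1/24 (c = -1/(3*(2 + 6)) = -1/3/8 = -1/3*1/8 = -1/24 ≈ -0.041667)
l = -176904 (l = 819*(-216) = -176904)
(h(T)*c)*l = ((2*2/(3 + 2))*(-1/24))*(-176904) = ((2*2/5)*(-1/24))*(-176904) = ((2*2*(1/5))*(-1/24))*(-176904) = ((4/5)*(-1/24))*(-176904) = -1/30*(-176904) = 29484/5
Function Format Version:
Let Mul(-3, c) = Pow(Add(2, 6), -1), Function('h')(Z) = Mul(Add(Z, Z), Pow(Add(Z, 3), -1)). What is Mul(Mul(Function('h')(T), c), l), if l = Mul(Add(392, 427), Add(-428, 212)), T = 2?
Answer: Rational(29484, 5) ≈ 5896.8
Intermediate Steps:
Function('h')(Z) = Mul(2, Z, Pow(Add(3, Z), -1)) (Function('h')(Z) = Mul(Mul(2, Z), Pow(Add(3, Z), -1)) = Mul(2, Z, Pow(Add(3, Z), -1)))
c = Rational(-1, 24) (c = Mul(Rational(-1, 3), Pow(Add(2, 6), -1)) = Mul(Rational(-1, 3), Pow(8, -1)) = Mul(Rational(-1, 3), Rational(1, 8)) = Rational(-1, 24) ≈ -0.041667)
l = -176904 (l = Mul(819, -216) = -176904)
Mul(Mul(Function('h')(T), c), l) = Mul(Mul(Mul(2, 2, Pow(Add(3, 2), -1)), Rational(-1, 24)), -176904) = Mul(Mul(Mul(2, 2, Pow(5, -1)), Rational(-1, 24)), -176904) = Mul(Mul(Mul(2, 2, Rational(1, 5)), Rational(-1, 24)), -176904) = Mul(Mul(Rational(4, 5), Rational(-1, 24)), -176904) = Mul(Rational(-1, 30), -176904) = Rational(29484, 5)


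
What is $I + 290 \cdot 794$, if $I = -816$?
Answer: $229444$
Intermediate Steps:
$I + 290 \cdot 794 = -816 + 290 \cdot 794 = -816 + 230260 = 229444$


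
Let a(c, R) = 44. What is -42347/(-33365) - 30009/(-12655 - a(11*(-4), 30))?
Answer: 513004946/141234045 ≈ 3.6323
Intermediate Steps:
-42347/(-33365) - 30009/(-12655 - a(11*(-4), 30)) = -42347/(-33365) - 30009/(-12655 - 1*44) = -42347*(-1/33365) - 30009/(-12655 - 44) = 42347/33365 - 30009/(-12699) = 42347/33365 - 30009*(-1/12699) = 42347/33365 + 10003/4233 = 513004946/141234045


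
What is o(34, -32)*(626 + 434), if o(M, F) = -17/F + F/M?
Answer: -59095/136 ≈ -434.52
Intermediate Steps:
o(34, -32)*(626 + 434) = (-17/(-32) - 32/34)*(626 + 434) = (-17*(-1/32) - 32*1/34)*1060 = (17/32 - 16/17)*1060 = -223/544*1060 = -59095/136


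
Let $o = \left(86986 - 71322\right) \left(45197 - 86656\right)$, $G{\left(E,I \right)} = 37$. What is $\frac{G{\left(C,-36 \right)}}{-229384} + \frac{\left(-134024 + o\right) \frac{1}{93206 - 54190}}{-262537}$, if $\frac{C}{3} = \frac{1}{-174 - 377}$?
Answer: $\frac{58235453073}{920694847064} \approx 0.063252$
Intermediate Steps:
$C = - \frac{3}{551}$ ($C = \frac{3}{-174 - 377} = \frac{3}{-551} = 3 \left(- \frac{1}{551}\right) = - \frac{3}{551} \approx -0.0054446$)
$o = -649413776$ ($o = 15664 \left(-41459\right) = -649413776$)
$\frac{G{\left(C,-36 \right)}}{-229384} + \frac{\left(-134024 + o\right) \frac{1}{93206 - 54190}}{-262537} = \frac{37}{-229384} + \frac{\left(-134024 - 649413776\right) \frac{1}{93206 - 54190}}{-262537} = 37 \left(- \frac{1}{229384}\right) + - \frac{649547800}{39016} \left(- \frac{1}{262537}\right) = - \frac{37}{229384} + \left(-649547800\right) \frac{1}{39016} \left(- \frac{1}{262537}\right) = - \frac{37}{229384} - - \frac{254525}{4013771} = - \frac{37}{229384} + \frac{254525}{4013771} = \frac{58235453073}{920694847064}$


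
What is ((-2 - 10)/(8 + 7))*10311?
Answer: -41244/5 ≈ -8248.8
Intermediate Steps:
((-2 - 10)/(8 + 7))*10311 = -12/15*10311 = -12*1/15*10311 = -⅘*10311 = -41244/5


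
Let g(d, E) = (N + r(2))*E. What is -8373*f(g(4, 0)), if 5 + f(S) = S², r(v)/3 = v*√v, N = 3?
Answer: 41865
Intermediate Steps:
r(v) = 3*v^(3/2) (r(v) = 3*(v*√v) = 3*v^(3/2))
g(d, E) = E*(3 + 6*√2) (g(d, E) = (3 + 3*2^(3/2))*E = (3 + 3*(2*√2))*E = (3 + 6*√2)*E = E*(3 + 6*√2))
f(S) = -5 + S²
-8373*f(g(4, 0)) = -8373*(-5 + (3*0*(1 + 2*√2))²) = -8373*(-5 + 0²) = -8373*(-5 + 0) = -8373*(-5) = 41865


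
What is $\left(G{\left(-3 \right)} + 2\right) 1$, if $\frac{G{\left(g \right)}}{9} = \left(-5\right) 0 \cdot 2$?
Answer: $2$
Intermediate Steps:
$G{\left(g \right)} = 0$ ($G{\left(g \right)} = 9 \left(-5\right) 0 \cdot 2 = 9 \cdot 0 \cdot 2 = 9 \cdot 0 = 0$)
$\left(G{\left(-3 \right)} + 2\right) 1 = \left(0 + 2\right) 1 = 2 \cdot 1 = 2$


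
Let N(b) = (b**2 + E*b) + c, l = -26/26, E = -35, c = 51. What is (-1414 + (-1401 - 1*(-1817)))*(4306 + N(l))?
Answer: -4384214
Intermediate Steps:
l = -1 (l = -26*1/26 = -1)
N(b) = 51 + b**2 - 35*b (N(b) = (b**2 - 35*b) + 51 = 51 + b**2 - 35*b)
(-1414 + (-1401 - 1*(-1817)))*(4306 + N(l)) = (-1414 + (-1401 - 1*(-1817)))*(4306 + (51 + (-1)**2 - 35*(-1))) = (-1414 + (-1401 + 1817))*(4306 + (51 + 1 + 35)) = (-1414 + 416)*(4306 + 87) = -998*4393 = -4384214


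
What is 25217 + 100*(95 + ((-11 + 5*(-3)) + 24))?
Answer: 34517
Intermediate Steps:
25217 + 100*(95 + ((-11 + 5*(-3)) + 24)) = 25217 + 100*(95 + ((-11 - 15) + 24)) = 25217 + 100*(95 + (-26 + 24)) = 25217 + 100*(95 - 2) = 25217 + 100*93 = 25217 + 9300 = 34517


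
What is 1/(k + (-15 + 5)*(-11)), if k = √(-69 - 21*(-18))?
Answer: 110/11791 - √309/11791 ≈ 0.0078383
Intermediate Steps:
k = √309 (k = √(-69 + 378) = √309 ≈ 17.578)
1/(k + (-15 + 5)*(-11)) = 1/(√309 + (-15 + 5)*(-11)) = 1/(√309 - 10*(-11)) = 1/(√309 + 110) = 1/(110 + √309)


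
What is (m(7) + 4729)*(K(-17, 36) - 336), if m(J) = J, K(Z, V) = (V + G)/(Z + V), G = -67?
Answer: -30381440/19 ≈ -1.5990e+6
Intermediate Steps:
K(Z, V) = (-67 + V)/(V + Z) (K(Z, V) = (V - 67)/(Z + V) = (-67 + V)/(V + Z))
(m(7) + 4729)*(K(-17, 36) - 336) = (7 + 4729)*((-67 + 36)/(36 - 17) - 336) = 4736*(-31/19 - 336) = 4736*(-6415/19) = -30381440/19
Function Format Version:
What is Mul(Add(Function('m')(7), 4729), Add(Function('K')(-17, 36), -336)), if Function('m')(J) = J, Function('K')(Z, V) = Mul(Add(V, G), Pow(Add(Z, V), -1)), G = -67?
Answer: Rational(-30381440, 19) ≈ -1.5990e+6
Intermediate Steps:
Function('K')(Z, V) = Mul(Pow(Add(V, Z), -1), Add(-67, V)) (Function('K')(Z, V) = Mul(Add(V, -67), Pow(Add(Z, V), -1)) = Mul(Add(-67, V), Pow(Add(V, Z), -1)) = Mul(Pow(Add(V, Z), -1), Add(-67, V)))
Mul(Add(Function('m')(7), 4729), Add(Function('K')(-17, 36), -336)) = Mul(Add(7, 4729), Add(Mul(Pow(Add(36, -17), -1), Add(-67, 36)), -336)) = Mul(4736, Add(Mul(Pow(19, -1), -31), -336)) = Mul(4736, Add(Mul(Rational(1, 19), -31), -336)) = Mul(4736, Add(Rational(-31, 19), -336)) = Mul(4736, Rational(-6415, 19)) = Rational(-30381440, 19)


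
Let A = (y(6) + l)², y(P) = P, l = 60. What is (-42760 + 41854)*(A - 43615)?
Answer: 35568654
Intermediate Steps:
A = 4356 (A = (6 + 60)² = 66² = 4356)
(-42760 + 41854)*(A - 43615) = (-42760 + 41854)*(4356 - 43615) = -906*(-39259) = 35568654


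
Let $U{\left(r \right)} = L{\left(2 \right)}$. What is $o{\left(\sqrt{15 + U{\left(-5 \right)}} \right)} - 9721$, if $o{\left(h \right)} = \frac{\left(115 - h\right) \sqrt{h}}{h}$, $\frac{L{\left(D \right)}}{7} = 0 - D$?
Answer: $-9607$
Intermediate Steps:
$L{\left(D \right)} = - 7 D$ ($L{\left(D \right)} = 7 \left(0 - D\right) = 7 \left(- D\right) = - 7 D$)
$U{\left(r \right)} = -14$ ($U{\left(r \right)} = \left(-7\right) 2 = -14$)
$o{\left(h \right)} = \frac{115 - h}{\sqrt{h}}$ ($o{\left(h \right)} = \frac{\sqrt{h} \left(115 - h\right)}{h} = \frac{115 - h}{\sqrt{h}}$)
$o{\left(\sqrt{15 + U{\left(-5 \right)}} \right)} - 9721 = \frac{115 - \sqrt{15 - 14}}{\sqrt[4]{15 - 14}} - 9721 = \frac{1}{\sqrt{\sqrt{1}}} \left(115 - \sqrt{1}\right) - 9721 = \frac{1}{\sqrt{1}} \left(115 - 1\right) - 9721 = 1 \left(115 - 1\right) - 9721 = 1 \cdot 114 - 9721 = 114 - 9721 = -9607$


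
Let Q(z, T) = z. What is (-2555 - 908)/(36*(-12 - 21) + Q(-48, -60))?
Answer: 3463/1236 ≈ 2.8018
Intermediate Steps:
(-2555 - 908)/(36*(-12 - 21) + Q(-48, -60)) = (-2555 - 908)/(36*(-12 - 21) - 48) = -3463/(36*(-33) - 48) = -3463/(-1188 - 48) = -3463/(-1236) = -3463*(-1/1236) = 3463/1236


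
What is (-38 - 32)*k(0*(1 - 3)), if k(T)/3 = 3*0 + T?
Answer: 0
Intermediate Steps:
k(T) = 3*T (k(T) = 3*(3*0 + T) = 3*(0 + T) = 3*T)
(-38 - 32)*k(0*(1 - 3)) = (-38 - 32)*(3*(0*(1 - 3))) = -210*0*(-2) = -210*0 = -70*0 = 0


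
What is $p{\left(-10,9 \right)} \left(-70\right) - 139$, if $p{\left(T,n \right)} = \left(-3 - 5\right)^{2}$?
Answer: $-4619$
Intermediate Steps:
$p{\left(T,n \right)} = 64$ ($p{\left(T,n \right)} = \left(-8\right)^{2} = 64$)
$p{\left(-10,9 \right)} \left(-70\right) - 139 = 64 \left(-70\right) - 139 = -4480 - 139 = -4619$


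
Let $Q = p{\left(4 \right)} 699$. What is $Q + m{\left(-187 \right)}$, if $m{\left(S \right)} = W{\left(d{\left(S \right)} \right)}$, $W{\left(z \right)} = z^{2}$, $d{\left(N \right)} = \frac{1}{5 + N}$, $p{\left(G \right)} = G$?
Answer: $\frac{92614705}{33124} \approx 2796.0$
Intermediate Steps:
$Q = 2796$ ($Q = 4 \cdot 699 = 2796$)
$m{\left(S \right)} = \frac{1}{\left(5 + S\right)^{2}}$ ($m{\left(S \right)} = \left(\frac{1}{5 + S}\right)^{2} = \frac{1}{\left(5 + S\right)^{2}}$)
$Q + m{\left(-187 \right)} = 2796 + \frac{1}{\left(5 - 187\right)^{2}} = 2796 + \frac{1}{33124} = \frac{92614705}{33124}$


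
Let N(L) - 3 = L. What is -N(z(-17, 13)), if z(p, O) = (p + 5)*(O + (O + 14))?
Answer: 477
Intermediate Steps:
z(p, O) = (5 + p)*(14 + 2*O) (z(p, O) = (5 + p)*(O + (14 + O)) = (5 + p)*(14 + 2*O))
N(L) = 3 + L
-N(z(-17, 13)) = -(3 + (70 + 10*13 + 14*(-17) + 2*13*(-17))) = -(3 + (70 + 130 - 238 - 442)) = -(3 - 480) = -1*(-477) = 477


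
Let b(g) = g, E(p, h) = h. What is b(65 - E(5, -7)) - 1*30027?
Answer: -29955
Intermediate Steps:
b(65 - E(5, -7)) - 1*30027 = (65 - 1*(-7)) - 1*30027 = (65 + 7) - 30027 = 72 - 30027 = -29955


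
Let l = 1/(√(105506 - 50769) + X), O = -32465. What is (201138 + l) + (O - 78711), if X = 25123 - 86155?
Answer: 335094981458062/3724850287 - √54737/3724850287 ≈ 89962.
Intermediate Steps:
X = -61032
l = 1/(-61032 + √54737) (l = 1/(√(105506 - 50769) - 61032) = 1/(√54737 - 61032) = 1/(-61032 + √54737) ≈ -1.6448e-5)
(201138 + l) + (O - 78711) = (201138 + (-61032/3724850287 - √54737/3724850287)) + (-32465 - 78711) = (749208936965574/3724850287 - √54737/3724850287) - 111176 = 335094981458062/3724850287 - √54737/3724850287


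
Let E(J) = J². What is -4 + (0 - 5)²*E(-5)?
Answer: 621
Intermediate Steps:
-4 + (0 - 5)²*E(-5) = -4 + (0 - 5)²*(-5)² = -4 + (-5)²*25 = -4 + 25*25 = -4 + 625 = 621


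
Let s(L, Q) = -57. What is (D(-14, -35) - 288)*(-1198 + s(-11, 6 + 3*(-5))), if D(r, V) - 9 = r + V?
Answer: 411640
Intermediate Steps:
D(r, V) = 9 + V + r (D(r, V) = 9 + (r + V) = 9 + (V + r) = 9 + V + r)
(D(-14, -35) - 288)*(-1198 + s(-11, 6 + 3*(-5))) = ((9 - 35 - 14) - 288)*(-1198 - 57) = (-40 - 288)*(-1255) = -328*(-1255) = 411640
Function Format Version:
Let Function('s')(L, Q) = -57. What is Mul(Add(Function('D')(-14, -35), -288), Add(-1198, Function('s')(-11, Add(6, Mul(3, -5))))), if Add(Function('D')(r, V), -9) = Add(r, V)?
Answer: 411640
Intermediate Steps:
Function('D')(r, V) = Add(9, V, r) (Function('D')(r, V) = Add(9, Add(r, V)) = Add(9, Add(V, r)) = Add(9, V, r))
Mul(Add(Function('D')(-14, -35), -288), Add(-1198, Function('s')(-11, Add(6, Mul(3, -5))))) = Mul(Add(Add(9, -35, -14), -288), Add(-1198, -57)) = Mul(Add(-40, -288), -1255) = Mul(-328, -1255) = 411640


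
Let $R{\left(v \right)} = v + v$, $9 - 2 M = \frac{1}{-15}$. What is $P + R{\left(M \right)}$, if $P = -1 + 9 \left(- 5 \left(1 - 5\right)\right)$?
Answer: $\frac{2821}{15} \approx 188.07$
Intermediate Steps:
$M = \frac{68}{15}$ ($M = \frac{9}{2} - \frac{1}{2 \left(-15\right)} = \frac{9}{2} - - \frac{1}{30} = \frac{9}{2} + \frac{1}{30} = \frac{68}{15} \approx 4.5333$)
$R{\left(v \right)} = 2 v$
$P = 179$ ($P = -1 + 9 \left(\left(-5\right) \left(-4\right)\right) = -1 + 9 \cdot 20 = -1 + 180 = 179$)
$P + R{\left(M \right)} = 179 + 2 \cdot \frac{68}{15} = 179 + \frac{136}{15} = \frac{2821}{15}$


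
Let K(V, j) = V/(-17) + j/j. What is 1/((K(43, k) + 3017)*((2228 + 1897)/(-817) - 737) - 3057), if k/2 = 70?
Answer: -817/1830638675 ≈ -4.4629e-7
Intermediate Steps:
k = 140 (k = 2*70 = 140)
K(V, j) = 1 - V/17 (K(V, j) = V*(-1/17) + 1 = -V/17 + 1 = 1 - V/17)
1/((K(43, k) + 3017)*((2228 + 1897)/(-817) - 737) - 3057) = 1/(((1 - 1/17*43) + 3017)*((2228 + 1897)/(-817) - 737) - 3057) = 1/(((1 - 43/17) + 3017)*(4125*(-1/817) - 737) - 3057) = 1/((-26/17 + 3017)*(-4125/817 - 737) - 3057) = 1/((51263/17)*(-606254/817) - 3057) = 1/(-1828141106/817 - 3057) = 1/(-1830638675/817) = -817/1830638675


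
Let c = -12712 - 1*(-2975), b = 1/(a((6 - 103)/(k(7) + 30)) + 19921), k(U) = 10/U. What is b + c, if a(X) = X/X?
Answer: -193980513/19922 ≈ -9737.0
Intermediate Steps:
a(X) = 1
b = 1/19922 (b = 1/(1 + 19921) = 1/19922 ≈ 5.0196e-5)
c = -9737 (c = -12712 + 2975 = -9737)
b + c = 1/19922 - 9737 = -193980513/19922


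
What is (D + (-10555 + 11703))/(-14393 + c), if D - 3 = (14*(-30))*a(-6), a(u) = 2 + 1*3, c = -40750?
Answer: 949/55143 ≈ 0.017210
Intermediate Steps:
a(u) = 5 (a(u) = 2 + 3 = 5)
D = -2097 (D = 3 + (14*(-30))*5 = 3 - 420*5 = 3 - 2100 = -2097)
(D + (-10555 + 11703))/(-14393 + c) = (-2097 + (-10555 + 11703))/(-14393 - 40750) = (-2097 + 1148)/(-55143) = -949*(-1/55143) = 949/55143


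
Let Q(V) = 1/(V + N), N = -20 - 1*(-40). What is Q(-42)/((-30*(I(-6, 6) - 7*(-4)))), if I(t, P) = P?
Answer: 1/22440 ≈ 4.4563e-5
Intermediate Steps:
N = 20 (N = -20 + 40 = 20)
Q(V) = 1/(20 + V) (Q(V) = 1/(V + 20) = 1/(20 + V))
Q(-42)/((-30*(I(-6, 6) - 7*(-4)))) = 1/((20 - 42)*((-30*(6 - 7*(-4))))) = 1/((-22)*((-30*(6 + 28)))) = -1/(22*((-30*34))) = -1/22/(-1020) = -1/22*(-1/1020) = 1/22440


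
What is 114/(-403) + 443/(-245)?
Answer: -206459/98735 ≈ -2.0910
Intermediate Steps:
114/(-403) + 443/(-245) = 114*(-1/403) + 443*(-1/245) = -114/403 - 443/245 = -206459/98735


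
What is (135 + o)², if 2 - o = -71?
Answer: 43264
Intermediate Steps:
o = 73 (o = 2 - 1*(-71) = 2 + 71 = 73)
(135 + o)² = (135 + 73)² = 208² = 43264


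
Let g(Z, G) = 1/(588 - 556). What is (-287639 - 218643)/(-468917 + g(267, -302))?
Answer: 16201024/15005343 ≈ 1.0797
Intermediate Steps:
g(Z, G) = 1/32
(-287639 - 218643)/(-468917 + g(267, -302)) = (-287639 - 218643)/(-468917 + 1/32) = -506282/(-15005343/32) = -506282*(-32/15005343) = 16201024/15005343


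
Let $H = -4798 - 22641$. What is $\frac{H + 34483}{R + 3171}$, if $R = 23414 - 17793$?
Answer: $\frac{1761}{2198} \approx 0.80118$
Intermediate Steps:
$H = -27439$
$R = 5621$
$\frac{H + 34483}{R + 3171} = \frac{-27439 + 34483}{5621 + 3171} = \frac{7044}{8792} = 7044 \cdot \frac{1}{8792} = \frac{1761}{2198}$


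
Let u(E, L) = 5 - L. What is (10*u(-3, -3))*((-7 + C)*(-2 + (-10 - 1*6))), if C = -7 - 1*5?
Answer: 27360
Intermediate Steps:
C = -12 (C = -7 - 5 = -12)
(10*u(-3, -3))*((-7 + C)*(-2 + (-10 - 1*6))) = (10*(5 - 1*(-3)))*((-7 - 12)*(-2 + (-10 - 1*6))) = (10*(5 + 3))*(-19*(-2 + (-10 - 6))) = (10*8)*(-19*(-2 - 16)) = 80*(-19*(-18)) = 80*342 = 27360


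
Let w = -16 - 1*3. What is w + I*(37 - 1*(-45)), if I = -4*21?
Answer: -6907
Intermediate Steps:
I = -84
w = -19 (w = -16 - 3 = -19)
w + I*(37 - 1*(-45)) = -19 - 84*(37 - 1*(-45)) = -19 - 84*(37 + 45) = -19 - 84*82 = -19 - 6888 = -6907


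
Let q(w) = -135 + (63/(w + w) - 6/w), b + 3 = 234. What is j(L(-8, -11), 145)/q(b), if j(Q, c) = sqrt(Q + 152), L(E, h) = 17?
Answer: -2002/20773 ≈ -0.096375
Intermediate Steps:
b = 231 (b = -3 + 234 = 231)
j(Q, c) = sqrt(152 + Q)
q(w) = -135 + 51/(2*w) (q(w) = -135 + (63/((2*w)) - 6/w) = -135 + (63*(1/(2*w)) - 6/w) = -135 + (63/(2*w) - 6/w) = -135 + 51/(2*w))
j(L(-8, -11), 145)/q(b) = sqrt(152 + 17)/(-135 + (51/2)/231) = sqrt(169)/(-135 + (51/2)*(1/231)) = 13/(-135 + 17/154) = 13/(-20773/154) = 13*(-154/20773) = -2002/20773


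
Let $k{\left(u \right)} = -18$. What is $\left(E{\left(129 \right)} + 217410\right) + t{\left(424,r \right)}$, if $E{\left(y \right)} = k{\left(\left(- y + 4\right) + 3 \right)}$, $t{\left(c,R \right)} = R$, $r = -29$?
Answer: $217363$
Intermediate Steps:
$E{\left(y \right)} = -18$
$\left(E{\left(129 \right)} + 217410\right) + t{\left(424,r \right)} = \left(-18 + 217410\right) - 29 = 217392 - 29 = 217363$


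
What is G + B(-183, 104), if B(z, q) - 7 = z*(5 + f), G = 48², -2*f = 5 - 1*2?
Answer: 3341/2 ≈ 1670.5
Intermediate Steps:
f = -3/2 (f = -(5 - 1*2)/2 = -(5 - 2)/2 = -½*3 = -3/2 ≈ -1.5000)
G = 2304
B(z, q) = 7 + 7*z/2 (B(z, q) = 7 + z*(5 - 3/2) = 7 + z*(7/2) = 7 + 7*z/2)
G + B(-183, 104) = 2304 + (7 + (7/2)*(-183)) = 2304 + (7 - 1281/2) = 2304 - 1267/2 = 3341/2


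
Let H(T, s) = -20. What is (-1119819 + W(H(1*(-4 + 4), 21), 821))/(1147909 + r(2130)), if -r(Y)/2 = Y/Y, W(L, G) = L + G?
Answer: -1119018/1147907 ≈ -0.97483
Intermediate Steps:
W(L, G) = G + L
r(Y) = -2 (r(Y) = -2*Y/Y = -2*1 = -2)
(-1119819 + W(H(1*(-4 + 4), 21), 821))/(1147909 + r(2130)) = (-1119819 + (821 - 20))/(1147909 - 2) = (-1119819 + 801)/1147907 = -1119018*1/1147907 = -1119018/1147907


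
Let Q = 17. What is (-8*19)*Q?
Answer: -2584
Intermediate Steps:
(-8*19)*Q = -8*19*17 = -152*17 = -2584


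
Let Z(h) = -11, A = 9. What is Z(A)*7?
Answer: -77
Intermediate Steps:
Z(A)*7 = -11*7 = -77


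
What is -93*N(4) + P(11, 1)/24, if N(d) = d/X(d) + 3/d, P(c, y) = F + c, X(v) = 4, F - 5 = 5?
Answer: -1295/8 ≈ -161.88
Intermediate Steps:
F = 10 (F = 5 + 5 = 10)
P(c, y) = 10 + c
N(d) = 3/d + d/4 (N(d) = d/4 + 3/d = 3/d + d/4)
-93*N(4) + P(11, 1)/24 = -93*(3/4 + (¼)*4) + (10 + 11)/24 = -93*(3*(¼) + 1) + 21*(1/24) = -93*(¾ + 1) + 7/8 = -93*7/4 + 7/8 = -651/4 + 7/8 = -1295/8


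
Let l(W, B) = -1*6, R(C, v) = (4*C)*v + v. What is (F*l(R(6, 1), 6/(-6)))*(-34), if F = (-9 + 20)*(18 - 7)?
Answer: 24684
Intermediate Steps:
R(C, v) = v + 4*C*v (R(C, v) = 4*C*v + v = v + 4*C*v)
F = 121 (F = 11*11 = 121)
l(W, B) = -6
(F*l(R(6, 1), 6/(-6)))*(-34) = (121*(-6))*(-34) = -726*(-34) = 24684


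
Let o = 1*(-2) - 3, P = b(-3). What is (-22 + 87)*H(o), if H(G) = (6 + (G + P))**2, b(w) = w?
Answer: 260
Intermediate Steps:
P = -3
o = -5 (o = -2 - 3 = -5)
H(G) = (3 + G)**2 (H(G) = (6 + (G - 3))**2 = (6 + (-3 + G))**2 = (3 + G)**2)
(-22 + 87)*H(o) = (-22 + 87)*(3 - 5)**2 = 65*(-2)**2 = 65*4 = 260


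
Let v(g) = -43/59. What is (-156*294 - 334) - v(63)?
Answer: -2725639/59 ≈ -46197.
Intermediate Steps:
v(g) = -43/59 (v(g) = -43*1/59 = -43/59)
(-156*294 - 334) - v(63) = (-156*294 - 334) - 1*(-43/59) = (-45864 - 334) + 43/59 = -46198 + 43/59 = -2725639/59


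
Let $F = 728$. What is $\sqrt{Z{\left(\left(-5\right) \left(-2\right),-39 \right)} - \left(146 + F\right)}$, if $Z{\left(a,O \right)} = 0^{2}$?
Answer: $i \sqrt{874} \approx 29.563 i$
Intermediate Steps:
$Z{\left(a,O \right)} = 0$
$\sqrt{Z{\left(\left(-5\right) \left(-2\right),-39 \right)} - \left(146 + F\right)} = \sqrt{0 - 874} = \sqrt{-874} = i \sqrt{874}$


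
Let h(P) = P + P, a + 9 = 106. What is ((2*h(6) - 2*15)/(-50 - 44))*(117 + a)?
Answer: 642/47 ≈ 13.660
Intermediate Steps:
a = 97 (a = -9 + 106 = 97)
h(P) = 2*P
((2*h(6) - 2*15)/(-50 - 44))*(117 + a) = ((2*(2*6) - 2*15)/(-50 - 44))*(117 + 97) = ((2*12 - 30)/(-94))*214 = ((24 - 30)*(-1/94))*214 = -6*(-1/94)*214 = (3/47)*214 = 642/47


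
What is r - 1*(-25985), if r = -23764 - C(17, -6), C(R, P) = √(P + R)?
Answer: 2221 - √11 ≈ 2217.7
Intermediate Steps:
r = -23764 - √11 (r = -23764 - √(-6 + 17) = -23764 - √11 ≈ -23767.)
r - 1*(-25985) = (-23764 - √11) - 1*(-25985) = (-23764 - √11) + 25985 = 2221 - √11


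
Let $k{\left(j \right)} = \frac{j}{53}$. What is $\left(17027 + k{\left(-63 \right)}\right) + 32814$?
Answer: $\frac{2641510}{53} \approx 49840.0$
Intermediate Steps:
$k{\left(j \right)} = \frac{j}{53}$ ($k{\left(j \right)} = j \frac{1}{53} = \frac{j}{53}$)
$\left(17027 + k{\left(-63 \right)}\right) + 32814 = \left(17027 + \frac{1}{53} \left(-63\right)\right) + 32814 = \left(17027 - \frac{63}{53}\right) + 32814 = \frac{902368}{53} + 32814 = \frac{2641510}{53}$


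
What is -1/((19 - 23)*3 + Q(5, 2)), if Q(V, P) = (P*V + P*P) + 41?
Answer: -1/43 ≈ -0.023256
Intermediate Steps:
Q(V, P) = 41 + P² + P*V (Q(V, P) = (P*V + P²) + 41 = (P² + P*V) + 41 = 41 + P² + P*V)
-1/((19 - 23)*3 + Q(5, 2)) = -1/((19 - 23)*3 + (41 + 2² + 2*5)) = -1/(-4*3 + (41 + 4 + 10)) = -1/(-12 + 55) = -1/43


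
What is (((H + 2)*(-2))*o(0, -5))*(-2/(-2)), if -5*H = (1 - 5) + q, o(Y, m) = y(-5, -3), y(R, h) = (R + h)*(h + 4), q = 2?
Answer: 192/5 ≈ 38.400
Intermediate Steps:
y(R, h) = (4 + h)*(R + h) (y(R, h) = (R + h)*(4 + h) = (4 + h)*(R + h))
o(Y, m) = -8 (o(Y, m) = (-3)² + 4*(-5) + 4*(-3) - 5*(-3) = 9 - 20 - 12 + 15 = -8)
H = ⅖ (H = -((1 - 5) + 2)/5 = -(-4 + 2)/5 = -⅕*(-2) = ⅖ ≈ 0.40000)
(((H + 2)*(-2))*o(0, -5))*(-2/(-2)) = (((⅖ + 2)*(-2))*(-8))*(-2/(-2)) = (((12/5)*(-2))*(-8))*(-2*(-½)) = -24/5*(-8)*1 = (192/5)*1 = 192/5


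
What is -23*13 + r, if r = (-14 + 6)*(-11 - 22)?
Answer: -35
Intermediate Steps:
r = 264 (r = -8*(-33) = 264)
-23*13 + r = -23*13 + 264 = -299 + 264 = -35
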